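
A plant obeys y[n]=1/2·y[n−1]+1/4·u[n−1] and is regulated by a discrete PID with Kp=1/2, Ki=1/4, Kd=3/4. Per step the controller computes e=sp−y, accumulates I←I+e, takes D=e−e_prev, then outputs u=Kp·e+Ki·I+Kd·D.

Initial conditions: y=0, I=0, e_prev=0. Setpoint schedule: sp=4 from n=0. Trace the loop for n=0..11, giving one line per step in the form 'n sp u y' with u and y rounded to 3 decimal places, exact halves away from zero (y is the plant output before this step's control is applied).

(exact arithmetic carried between steps; '≈' marks a value shown rounded to 6 d.p. or computed from one; I and e_prev carry over from the previous line; the table rounds u and y to 3 d.p., halves away from zero)
n=0: y=0, sp=4, e=sp−y=4; I=4, D=e−e_prev=4; u=1/2·4+1/4·4+3/4·4=6; next y=1/2·0+1/4·6=1.5
n=1: y=1.5, sp=4, e=sp−y=2.5; I=6.5, D=e−e_prev=-1.5; u=1/2·2.5+1/4·6.5+3/4·(-1.5)=1.75; next y=1/2·1.5+1/4·1.75=1.1875
n=2: y=1.1875, sp=4, e=sp−y=2.8125; I=9.3125, D=e−e_prev=0.3125; u=1/2·2.8125+1/4·9.3125+3/4·0.3125=3.96875; next y=1/2·1.1875+1/4·3.96875≈1.585938
n=3: y≈1.585938, sp=4, e=sp−y≈2.414063; I≈11.726563, D=e−e_prev≈-0.398438; u=1/2·2.414063+1/4·11.726563+3/4·(-0.398438)≈3.839844; next y=1/2·1.585938+1/4·3.839844≈1.752930
n=4: y≈1.752930, sp=4, e=sp−y≈2.247070; I≈13.973633, D=e−e_prev≈-0.166992; u=1/2·2.247070+1/4·13.973633+3/4·(-0.166992)≈4.491699; next y=1/2·1.752930+1/4·4.491699≈1.999390
n=5: y≈1.999390, sp=4, e=sp−y≈2.000610; I≈15.974243, D=e−e_prev≈-0.246460; u=1/2·2.000610+1/4·15.974243+3/4·(-0.246460)≈4.809021; next y=1/2·1.999390+1/4·4.809021≈2.201950
n=6: y≈2.201950, sp=4, e=sp−y≈1.798050; I≈17.772293, D=e−e_prev≈-0.202560; u=1/2·1.798050+1/4·17.772293+3/4·(-0.202560)≈5.190178; next y=1/2·2.201950+1/4·5.190178≈2.398520
n=7: y≈2.398520, sp=4, e=sp−y≈1.601480; I≈19.373774, D=e−e_prev≈-0.196569; u=1/2·1.601480+1/4·19.373774+3/4·(-0.196569)≈5.496757; next y=1/2·2.398520+1/4·5.496757≈2.573449
n=8: y≈2.573449, sp=4, e=sp−y≈1.426551; I≈20.800325, D=e−e_prev≈-0.174929; u=1/2·1.426551+1/4·20.800325+3/4·(-0.174929)≈5.782160; next y=1/2·2.573449+1/4·5.782160≈2.732264
n=9: y≈2.732264, sp=4, e=sp−y≈1.267736; I≈22.068060, D=e−e_prev≈-0.158815; u=1/2·1.267736+1/4·22.068060+3/4·(-0.158815)≈6.031771; next y=1/2·2.732264+1/4·6.031771≈2.874075
n=10: y≈2.874075, sp=4, e=sp−y≈1.125925; I≈23.193985, D=e−e_prev≈-0.141811; u=1/2·1.125925+1/4·23.193985+3/4·(-0.141811)≈6.255101; next y=1/2·2.874075+1/4·6.255101≈3.000813
n=11: y≈3.000813, sp=4, e=sp−y≈0.999187; I≈24.193173, D=e−e_prev≈-0.126738; u=1/2·0.999187+1/4·24.193173+3/4·(-0.126738)≈6.452834; next y=1/2·3.000813+1/4·6.452834≈3.113615

0 4 6.000 0.000
1 4 1.750 1.500
2 4 3.969 1.188
3 4 3.840 1.586
4 4 4.492 1.753
5 4 4.809 1.999
6 4 5.190 2.202
7 4 5.497 2.399
8 4 5.782 2.573
9 4 6.032 2.732
10 4 6.255 2.874
11 4 6.453 3.001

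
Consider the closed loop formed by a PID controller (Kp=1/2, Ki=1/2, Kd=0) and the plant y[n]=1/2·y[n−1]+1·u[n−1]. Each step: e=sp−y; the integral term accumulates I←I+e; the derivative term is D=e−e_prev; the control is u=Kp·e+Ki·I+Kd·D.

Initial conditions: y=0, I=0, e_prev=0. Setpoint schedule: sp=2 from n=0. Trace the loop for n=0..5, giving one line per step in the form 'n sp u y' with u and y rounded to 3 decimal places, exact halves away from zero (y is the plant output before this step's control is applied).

(exact arithmetic carried between steps; '≈' marks a value shown rounded to 6 d.p. or computed from one; I and e_prev carry over from the previous line; the table rounds u and y to 3 d.p., halves away from zero)
n=0: y=0, sp=2, e=sp−y=2; I=2, D=e−e_prev=2; u=1/2·2+1/2·2+0·2=2; next y=1/2·0+1·2=2
n=1: y=2, sp=2, e=sp−y=0; I=2, D=e−e_prev=-2; u=1/2·0+1/2·2+0·(-2)=1; next y=1/2·2+1·1=2
n=2: y=2, sp=2, e=sp−y=0; I=2, D=e−e_prev=0; u=1/2·0+1/2·2+0·0=1; next y=1/2·2+1·1=2
n=3: y=2, sp=2, e=sp−y=0; I=2, D=e−e_prev=0; u=1/2·0+1/2·2+0·0=1; next y=1/2·2+1·1=2
n=4: y=2, sp=2, e=sp−y=0; I=2, D=e−e_prev=0; u=1/2·0+1/2·2+0·0=1; next y=1/2·2+1·1=2
n=5: y=2, sp=2, e=sp−y=0; I=2, D=e−e_prev=0; u=1/2·0+1/2·2+0·0=1; next y=1/2·2+1·1=2

0 2 2.000 0.000
1 2 1.000 2.000
2 2 1.000 2.000
3 2 1.000 2.000
4 2 1.000 2.000
5 2 1.000 2.000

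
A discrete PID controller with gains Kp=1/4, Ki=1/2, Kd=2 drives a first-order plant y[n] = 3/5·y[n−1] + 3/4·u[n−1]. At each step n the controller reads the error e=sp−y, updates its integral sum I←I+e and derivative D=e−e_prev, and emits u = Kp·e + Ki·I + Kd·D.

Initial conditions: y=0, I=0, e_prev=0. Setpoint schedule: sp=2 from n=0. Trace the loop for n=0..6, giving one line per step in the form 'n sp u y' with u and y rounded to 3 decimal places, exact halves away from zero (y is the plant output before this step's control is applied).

(exact arithmetic carried between steps; '≈' marks a value shown rounded to 6 d.p. or computed from one; I and e_prev carry over from the previous line; the table rounds u and y to 3 d.p., halves away from zero)
n=0: y=0, sp=2, e=sp−y=2; I=2, D=e−e_prev=2; u=1/4·2+1/2·2+2·2=5.5; next y=3/5·0+3/4·5.5=4.125
n=1: y=4.125, sp=2, e=sp−y=-2.125; I=-0.125, D=e−e_prev=-4.125; u=1/4·(-2.125)+1/2·(-0.125)+2·(-4.125)=-8.84375; next y=3/5·4.125+3/4·(-8.84375)≈-4.157813
n=2: y≈-4.157813, sp=2, e=sp−y≈6.157813; I≈6.032813, D=e−e_prev≈8.282813; u=1/4·6.157813+1/2·6.032813+2·8.282813≈21.121484; next y=3/5·(-4.157813)+3/4·21.121484≈13.346426
n=3: y≈13.346426, sp=2, e=sp−y≈-11.346426; I≈-5.313613, D=e−e_prev≈-17.504238; u=1/4·(-11.346426)+1/2·(-5.313613)+2·(-17.504238)≈-40.501890; next y=3/5·13.346426+3/4·(-40.501890)≈-22.368562
n=4: y≈-22.368562, sp=2, e=sp−y≈24.368562; I≈19.054948, D=e−e_prev≈35.714988; u=1/4·24.368562+1/2·19.054948+2·35.714988≈87.049590; next y=3/5·(-22.368562)+3/4·87.049590≈51.866055
n=5: y≈51.866055, sp=2, e=sp−y≈-49.866055; I≈-30.811107, D=e−e_prev≈-74.234617; u=1/4·(-49.866055)+1/2·(-30.811107)+2·(-74.234617)≈-176.341301; next y=3/5·51.866055+3/4·(-176.341301)≈-101.136343
n=6: y≈-101.136343, sp=2, e=sp−y≈103.136343; I≈72.325236, D=e−e_prev≈153.002398; u=1/4·103.136343+1/2·72.325236+2·153.002398≈367.951500; next y=3/5·(-101.136343)+3/4·367.951500≈215.281819

0 2 5.500 0.000
1 2 -8.844 4.125
2 2 21.121 -4.158
3 2 -40.502 13.346
4 2 87.050 -22.369
5 2 -176.341 51.866
6 2 367.951 -101.136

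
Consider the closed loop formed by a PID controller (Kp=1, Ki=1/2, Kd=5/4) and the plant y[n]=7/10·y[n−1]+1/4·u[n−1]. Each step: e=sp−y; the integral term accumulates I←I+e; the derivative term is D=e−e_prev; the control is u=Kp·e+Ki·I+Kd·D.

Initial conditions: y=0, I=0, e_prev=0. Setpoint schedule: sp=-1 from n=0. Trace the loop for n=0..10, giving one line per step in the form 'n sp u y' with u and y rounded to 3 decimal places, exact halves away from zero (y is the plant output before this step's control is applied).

(exact arithmetic carried between steps; '≈' marks a value shown rounded to 6 d.p. or computed from one; I and e_prev carry over from the previous line; the table rounds u and y to 3 d.p., halves away from zero)
n=0: y=0, sp=-1, e=sp−y=-1; I=-1, D=e−e_prev=-1; u=1·(-1)+1/2·(-1)+5/4·(-1)=-2.75; next y=7/10·0+1/4·(-2.75)=-0.6875
n=1: y=-0.6875, sp=-1, e=sp−y=-0.3125; I=-1.3125, D=e−e_prev=0.6875; u=1·(-0.3125)+1/2·(-1.3125)+5/4·0.6875=-0.109375; next y=7/10·(-0.6875)+1/4·(-0.109375)≈-0.508594
n=2: y≈-0.508594, sp=-1, e=sp−y≈-0.491406; I≈-1.803906, D=e−e_prev≈-0.178906; u=1·(-0.491406)+1/2·(-1.803906)+5/4·(-0.178906)≈-1.616992; next y=7/10·(-0.508594)+1/4·(-1.616992)≈-0.760264
n=3: y≈-0.760264, sp=-1, e=sp−y≈-0.239736; I≈-2.043643, D=e−e_prev≈0.251670; u=1·(-0.239736)+1/2·(-2.043643)+5/4·0.251670≈-0.946970; next y=7/10·(-0.760264)+1/4·(-0.946970)≈-0.768927
n=4: y≈-0.768927, sp=-1, e=sp−y≈-0.231073; I≈-2.274715, D=e−e_prev≈0.008663; u=1·(-0.231073)+1/2·(-2.274715)+5/4·0.008663≈-1.357601; next y=7/10·(-0.768927)+1/4·(-1.357601)≈-0.877649
n=5: y≈-0.877649, sp=-1, e=sp−y≈-0.122351; I≈-2.397066, D=e−e_prev≈0.108722; u=1·(-0.122351)+1/2·(-2.397066)+5/4·0.108722≈-1.184981; next y=7/10·(-0.877649)+1/4·(-1.184981)≈-0.910600
n=6: y≈-0.910600, sp=-1, e=sp−y≈-0.089400; I≈-2.486466, D=e−e_prev≈0.032950; u=1·(-0.089400)+1/2·(-2.486466)+5/4·0.032950≈-1.291445; next y=7/10·(-0.910600)+1/4·(-1.291445)≈-0.960281
n=7: y≈-0.960281, sp=-1, e=sp−y≈-0.039719; I≈-2.526185, D=e−e_prev≈0.049681; u=1·(-0.039719)+1/2·(-2.526185)+5/4·0.049681≈-1.240710; next y=7/10·(-0.960281)+1/4·(-1.240710)≈-0.982374
n=8: y≈-0.982374, sp=-1, e=sp−y≈-0.017626; I≈-2.543811, D=e−e_prev≈0.022093; u=1·(-0.017626)+1/2·(-2.543811)+5/4·0.022093≈-1.261915; next y=7/10·(-0.982374)+1/4·(-1.261915)≈-1.003141
n=9: y≈-1.003141, sp=-1, e=sp−y≈0.003141; I≈-2.540670, D=e−e_prev≈0.020766; u=1·0.003141+1/2·(-2.540670)+5/4·0.020766≈-1.241236; next y=7/10·(-1.003141)+1/4·(-1.241236)≈-1.012508
n=10: y≈-1.012508, sp=-1, e=sp−y≈0.012508; I≈-2.528163, D=e−e_prev≈0.009367; u=1·0.012508+1/2·(-2.528163)+5/4·0.009367≈-1.239865; next y=7/10·(-1.012508)+1/4·(-1.239865)≈-1.018722

0 -1 -2.750 0.000
1 -1 -0.109 -0.688
2 -1 -1.617 -0.509
3 -1 -0.947 -0.760
4 -1 -1.358 -0.769
5 -1 -1.185 -0.878
6 -1 -1.291 -0.911
7 -1 -1.241 -0.960
8 -1 -1.262 -0.982
9 -1 -1.241 -1.003
10 -1 -1.240 -1.013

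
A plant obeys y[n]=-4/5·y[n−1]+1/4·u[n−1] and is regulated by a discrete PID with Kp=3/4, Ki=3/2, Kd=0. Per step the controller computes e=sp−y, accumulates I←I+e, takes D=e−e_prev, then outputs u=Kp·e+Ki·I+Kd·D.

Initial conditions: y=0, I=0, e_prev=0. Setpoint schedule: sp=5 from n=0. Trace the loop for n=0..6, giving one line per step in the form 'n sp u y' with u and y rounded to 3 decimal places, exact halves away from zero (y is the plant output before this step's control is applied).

0 5 11.250 0.000
1 5 12.422 2.813
2 5 20.106 0.855
3 5 18.478 4.342
4 5 26.657 1.146
5 5 22.084 5.748
6 5 31.818 0.923

(exact arithmetic carried between steps; '≈' marks a value shown rounded to 6 d.p. or computed from one; I and e_prev carry over from the previous line; the table rounds u and y to 3 d.p., halves away from zero)
n=0: y=0, sp=5, e=sp−y=5; I=5, D=e−e_prev=5; u=3/4·5+3/2·5+0·5=11.25; next y=-4/5·0+1/4·11.25=2.8125
n=1: y=2.8125, sp=5, e=sp−y=2.1875; I=7.1875, D=e−e_prev=-2.8125; u=3/4·2.1875+3/2·7.1875+0·(-2.8125)=12.421875; next y=-4/5·2.8125+1/4·12.421875≈0.855469
n=2: y≈0.855469, sp=5, e=sp−y≈4.144531; I≈11.332031, D=e−e_prev≈1.957031; u=3/4·4.144531+3/2·11.332031+0·1.957031≈20.106445; next y=-4/5·0.855469+1/4·20.106445≈4.342236
n=3: y≈4.342236, sp=5, e=sp−y≈0.657764; I≈11.989795, D=e−e_prev≈-3.486768; u=3/4·0.657764+3/2·11.989795+0·(-3.486768)≈18.478015; next y=-4/5·4.342236+1/4·18.478015≈1.145715
n=4: y≈1.145715, sp=5, e=sp−y≈3.854285; I≈15.844080, D=e−e_prev≈3.196522; u=3/4·3.854285+3/2·15.844080+0·3.196522≈26.656834; next y=-4/5·1.145715+1/4·26.656834≈5.747637
n=5: y≈5.747637, sp=5, e=sp−y≈-0.747637; I≈15.096443, D=e−e_prev≈-4.601922; u=3/4·(-0.747637)+3/2·15.096443+0·(-4.601922)≈22.083938; next y=-4/5·5.747637+1/4·22.083938≈0.922875
n=6: y≈0.922875, sp=5, e=sp−y≈4.077125; I≈19.173568, D=e−e_prev≈4.824762; u=3/4·4.077125+3/2·19.173568+0·4.824762≈31.818196; next y=-4/5·0.922875+1/4·31.818196≈7.216249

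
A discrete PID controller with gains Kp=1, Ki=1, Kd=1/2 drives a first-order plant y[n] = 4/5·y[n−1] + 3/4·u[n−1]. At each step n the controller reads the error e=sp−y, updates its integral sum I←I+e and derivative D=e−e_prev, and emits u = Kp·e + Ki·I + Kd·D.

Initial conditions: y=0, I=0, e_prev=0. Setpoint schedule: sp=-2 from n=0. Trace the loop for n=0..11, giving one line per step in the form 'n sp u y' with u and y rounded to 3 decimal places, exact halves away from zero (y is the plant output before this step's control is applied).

0 -2 -5.000 0.000
1 -2 3.375 -3.750
2 -2 -4.953 -0.469
3 -2 4.209 -4.090
4 -2 -5.448 -0.115
5 -2 4.812 -4.178
6 -2 -6.153 0.266
7 -2 5.473 -4.402
8 -2 -6.922 0.584
9 -2 6.258 -4.725
10 -2 -7.768 0.914
11 -2 7.159 -5.095

(exact arithmetic carried between steps; '≈' marks a value shown rounded to 6 d.p. or computed from one; I and e_prev carry over from the previous line; the table rounds u and y to 3 d.p., halves away from zero)
n=0: y=0, sp=-2, e=sp−y=-2; I=-2, D=e−e_prev=-2; u=1·(-2)+1·(-2)+1/2·(-2)=-5; next y=4/5·0+3/4·(-5)=-3.75
n=1: y=-3.75, sp=-2, e=sp−y=1.75; I=-0.25, D=e−e_prev=3.75; u=1·1.75+1·(-0.25)+1/2·3.75=3.375; next y=4/5·(-3.75)+3/4·3.375=-0.46875
n=2: y=-0.46875, sp=-2, e=sp−y=-1.53125; I=-1.78125, D=e−e_prev=-3.28125; u=1·(-1.53125)+1·(-1.78125)+1/2·(-3.28125)=-4.953125; next y=4/5·(-0.46875)+3/4·(-4.953125)≈-4.089844
n=3: y≈-4.089844, sp=-2, e=sp−y≈2.089844; I≈0.308594, D=e−e_prev≈3.621094; u=1·2.089844+1·0.308594+1/2·3.621094≈4.208984; next y=4/5·(-4.089844)+3/4·4.208984≈-0.115137
n=4: y≈-0.115137, sp=-2, e=sp−y≈-1.884863; I≈-1.576270, D=e−e_prev≈-3.974707; u=1·(-1.884863)+1·(-1.576270)+1/2·(-3.974707)≈-5.448486; next y=4/5·(-0.115137)+3/4·(-5.448486)≈-4.178474
n=5: y≈-4.178474, sp=-2, e=sp−y≈2.178474; I≈0.602205, D=e−e_prev≈4.063337; u=1·2.178474+1·0.602205+1/2·4.063337≈4.812347; next y=4/5·(-4.178474)+3/4·4.812347≈0.266481
n=6: y≈0.266481, sp=-2, e=sp−y≈-2.266481; I≈-1.664277, D=e−e_prev≈-4.444955; u=1·(-2.266481)+1·(-1.664277)+1/2·(-4.444955)≈-6.153236; next y=4/5·0.266481+3/4·(-6.153236)≈-4.401742
n=7: y≈-4.401742, sp=-2, e=sp−y≈2.401742; I≈0.737465, D=e−e_prev≈4.668223; u=1·2.401742+1·0.737465+1/2·4.668223≈5.473318; next y=4/5·(-4.401742)+3/4·5.473318≈0.583595
n=8: y≈0.583595, sp=-2, e=sp−y≈-2.583595; I≈-1.846130, D=e−e_prev≈-4.985337; u=1·(-2.583595)+1·(-1.846130)+1/2·(-4.985337)≈-6.922394; next y=4/5·0.583595+3/4·(-6.922394)≈-4.724919
n=9: y≈-4.724919, sp=-2, e=sp−y≈2.724919; I≈0.878789, D=e−e_prev≈5.308515; u=1·2.724919+1·0.878789+1/2·5.308515≈6.257966; next y=4/5·(-4.724919)+3/4·6.257966≈0.913539
n=10: y≈0.913539, sp=-2, e=sp−y≈-2.913539; I≈-2.034750, D=e−e_prev≈-5.638458; u=1·(-2.913539)+1·(-2.034750)+1/2·(-5.638458)≈-7.767518; next y=4/5·0.913539+3/4·(-7.767518)≈-5.094807
n=11: y≈-5.094807, sp=-2, e=sp−y≈3.094807; I≈1.060057, D=e−e_prev≈6.008346; u=1·3.094807+1·1.060057+1/2·6.008346≈7.159038; next y=4/5·(-5.094807)+3/4·7.159038≈1.293432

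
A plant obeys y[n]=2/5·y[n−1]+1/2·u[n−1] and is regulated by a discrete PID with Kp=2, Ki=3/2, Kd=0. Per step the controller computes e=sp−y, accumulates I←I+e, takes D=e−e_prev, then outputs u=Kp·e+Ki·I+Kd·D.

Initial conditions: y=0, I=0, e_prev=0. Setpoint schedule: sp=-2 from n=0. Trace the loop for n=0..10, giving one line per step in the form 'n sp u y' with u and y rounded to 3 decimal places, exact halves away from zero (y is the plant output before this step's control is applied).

0 -2 -7.000 0.000
1 -2 2.250 -3.500
2 -2 -6.788 -0.275
3 -2 1.926 -3.504
4 -2 -6.546 -0.439
5 -2 1.647 -3.449
6 -2 -6.304 -0.556
7 -2 1.394 -3.375
8 -2 -6.071 -0.653
9 -2 1.161 -3.296
10 -2 -5.849 -0.738

(exact arithmetic carried between steps; '≈' marks a value shown rounded to 6 d.p. or computed from one; I and e_prev carry over from the previous line; the table rounds u and y to 3 d.p., halves away from zero)
n=0: y=0, sp=-2, e=sp−y=-2; I=-2, D=e−e_prev=-2; u=2·(-2)+3/2·(-2)+0·(-2)=-7; next y=2/5·0+1/2·(-7)=-3.5
n=1: y=-3.5, sp=-2, e=sp−y=1.5; I=-0.5, D=e−e_prev=3.5; u=2·1.5+3/2·(-0.5)+0·3.5=2.25; next y=2/5·(-3.5)+1/2·2.25=-0.275
n=2: y=-0.275, sp=-2, e=sp−y=-1.725; I=-2.225, D=e−e_prev=-3.225; u=2·(-1.725)+3/2·(-2.225)+0·(-3.225)=-6.7875; next y=2/5·(-0.275)+1/2·(-6.7875)=-3.50375
n=3: y=-3.50375, sp=-2, e=sp−y=1.50375; I=-0.72125, D=e−e_prev=3.22875; u=2·1.50375+3/2·(-0.72125)+0·3.22875=1.925625; next y=2/5·(-3.50375)+1/2·1.925625≈-0.438688
n=4: y≈-0.438688, sp=-2, e=sp−y≈-1.561313; I≈-2.282563, D=e−e_prev≈-3.065063; u=2·(-1.561313)+3/2·(-2.282563)+0·(-3.065063)≈-6.546469; next y=2/5·(-0.438688)+1/2·(-6.546469)≈-3.448709
n=5: y≈-3.448709, sp=-2, e=sp−y≈1.448709; I≈-0.833853, D=e−e_prev≈3.010022; u=2·1.448709+3/2·(-0.833853)+0·3.010022≈1.646639; next y=2/5·(-3.448709)+1/2·1.646639≈-0.556164
n=6: y≈-0.556164, sp=-2, e=sp−y≈-1.443836; I≈-2.277689, D=e−e_prev≈-2.892545; u=2·(-1.443836)+3/2·(-2.277689)+0·(-2.892545)≈-6.304205; next y=2/5·(-0.556164)+1/2·(-6.304205)≈-3.374568
n=7: y≈-3.374568, sp=-2, e=sp−y≈1.374568; I≈-0.903121, D=e−e_prev≈2.818404; u=2·1.374568+3/2·(-0.903121)+0·2.818404≈1.394455; next y=2/5·(-3.374568)+1/2·1.394455≈-0.652600
n=8: y≈-0.652600, sp=-2, e=sp−y≈-1.347400; I≈-2.250521, D=e−e_prev≈-2.721968; u=2·(-1.347400)+3/2·(-2.250521)+0·(-2.721968)≈-6.070582; next y=2/5·(-0.652600)+1/2·(-6.070582)≈-3.296331
n=9: y≈-3.296331, sp=-2, e=sp−y≈1.296331; I≈-0.954190, D=e−e_prev≈2.643731; u=2·1.296331+3/2·(-0.954190)+0·2.643731≈1.161377; next y=2/5·(-3.296331)+1/2·1.161377≈-0.737844
n=10: y≈-0.737844, sp=-2, e=sp−y≈-1.262156; I≈-2.216346, D=e−e_prev≈-2.558487; u=2·(-1.262156)+3/2·(-2.216346)+0·(-2.558487)≈-5.848831; next y=2/5·(-0.737844)+1/2·(-5.848831)≈-3.219553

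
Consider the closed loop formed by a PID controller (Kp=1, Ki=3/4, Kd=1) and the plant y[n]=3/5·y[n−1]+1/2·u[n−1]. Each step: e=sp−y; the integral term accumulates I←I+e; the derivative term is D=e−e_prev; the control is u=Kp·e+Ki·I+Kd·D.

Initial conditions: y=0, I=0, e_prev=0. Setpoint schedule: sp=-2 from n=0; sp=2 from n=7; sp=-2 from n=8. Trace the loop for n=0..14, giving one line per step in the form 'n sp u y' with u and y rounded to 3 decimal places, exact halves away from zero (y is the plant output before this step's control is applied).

(exact arithmetic carried between steps; '≈' marks a value shown rounded to 6 d.p. or computed from one; I and e_prev carry over from the previous line; the table rounds u and y to 3 d.p., halves away from zero)
n=0: y=0, sp=-2, e=sp−y=-2; I=-2, D=e−e_prev=-2; u=1·(-2)+3/4·(-2)+1·(-2)=-5.5; next y=3/5·0+1/2·(-5.5)=-2.75
n=1: y=-2.75, sp=-2, e=sp−y=0.75; I=-1.25, D=e−e_prev=2.75; u=1·0.75+3/4·(-1.25)+1·2.75=2.5625; next y=3/5·(-2.75)+1/2·2.5625=-0.36875
n=2: y=-0.36875, sp=-2, e=sp−y=-1.63125; I=-2.88125, D=e−e_prev=-2.38125; u=1·(-1.63125)+3/4·(-2.88125)+1·(-2.38125)≈-6.173438; next y=3/5·(-0.36875)+1/2·(-6.173438)≈-3.307969
n=3: y≈-3.307969, sp=-2, e=sp−y≈1.307969; I≈-1.573281, D=e−e_prev≈2.939219; u=1·1.307969+3/4·(-1.573281)+1·2.939219≈3.067227; next y=3/5·(-3.307969)+1/2·3.067227≈-0.451168
n=4: y≈-0.451168, sp=-2, e=sp−y≈-1.548832; I≈-3.122113, D=e−e_prev≈-2.856801; u=1·(-1.548832)+3/4·(-3.122113)+1·(-2.856801)≈-6.747218; next y=3/5·(-0.451168)+1/2·(-6.747218)≈-3.644310
n=5: y≈-3.644310, sp=-2, e=sp−y≈1.644310; I≈-1.477804, D=e−e_prev≈3.193142; u=1·1.644310+3/4·(-1.477804)+1·3.193142≈3.729099; next y=3/5·(-3.644310)+1/2·3.729099≈-0.322036
n=6: y≈-0.322036, sp=-2, e=sp−y≈-1.677964; I≈-3.155767, D=e−e_prev≈-3.322273; u=1·(-1.677964)+3/4·(-3.155767)+1·(-3.322273)≈-7.367062; next y=3/5·(-0.322036)+1/2·(-7.367062)≈-3.876753
n=7: y≈-3.876753, sp=2, e=sp−y≈5.876753; I≈2.720986, D=e−e_prev≈7.554716; u=1·5.876753+3/4·2.720986+1·7.554716≈15.472209; next y=3/5·(-3.876753)+1/2·15.472209≈5.410053
n=8: y≈5.410053, sp=-2, e=sp−y≈-7.410053; I≈-4.689067, D=e−e_prev≈-13.286806; u=1·(-7.410053)+3/4·(-4.689067)+1·(-13.286806)≈-24.213658; next y=3/5·5.410053+1/2·(-24.213658)≈-8.860798
n=9: y≈-8.860798, sp=-2, e=sp−y≈6.860798; I≈2.171731, D=e−e_prev≈14.270850; u=1·6.860798+3/4·2.171731+1·14.270850≈22.760446; next y=3/5·(-8.860798)+1/2·22.760446≈6.063744
n=10: y≈6.063744, sp=-2, e=sp−y≈-8.063744; I≈-5.892014, D=e−e_prev≈-14.924542; u=1·(-8.063744)+3/4·(-5.892014)+1·(-14.924542)≈-27.407296; next y=3/5·6.063744+1/2·(-27.407296)≈-10.065402
n=11: y≈-10.065402, sp=-2, e=sp−y≈8.065402; I≈2.173388, D=e−e_prev≈16.129146; u=1·8.065402+3/4·2.173388+1·16.129146≈25.824589; next y=3/5·(-10.065402)+1/2·25.824589≈6.873053
n=12: y≈6.873053, sp=-2, e=sp−y≈-8.873053; I≈-6.699665, D=e−e_prev≈-16.938455; u=1·(-8.873053)+3/4·(-6.699665)+1·(-16.938455)≈-30.836257; next y=3/5·6.873053+1/2·(-30.836257)≈-11.294297
n=13: y≈-11.294297, sp=-2, e=sp−y≈9.294297; I≈2.594631, D=e−e_prev≈18.167350; u=1·9.294297+3/4·2.594631+1·18.167350≈29.407620; next y=3/5·(-11.294297)+1/2·29.407620≈7.927232
n=14: y≈7.927232, sp=-2, e=sp−y≈-9.927232; I≈-7.332601, D=e−e_prev≈-19.221529; u=1·(-9.927232)+3/4·(-7.332601)+1·(-19.221529)≈-34.648211; next y=3/5·7.927232+1/2·(-34.648211)≈-12.567766

0 -2 -5.500 0.000
1 -2 2.563 -2.750
2 -2 -6.173 -0.369
3 -2 3.067 -3.308
4 -2 -6.747 -0.451
5 -2 3.729 -3.644
6 -2 -7.367 -0.322
7 2 15.472 -3.877
8 -2 -24.214 5.410
9 -2 22.760 -8.861
10 -2 -27.407 6.064
11 -2 25.825 -10.065
12 -2 -30.836 6.873
13 -2 29.408 -11.294
14 -2 -34.648 7.927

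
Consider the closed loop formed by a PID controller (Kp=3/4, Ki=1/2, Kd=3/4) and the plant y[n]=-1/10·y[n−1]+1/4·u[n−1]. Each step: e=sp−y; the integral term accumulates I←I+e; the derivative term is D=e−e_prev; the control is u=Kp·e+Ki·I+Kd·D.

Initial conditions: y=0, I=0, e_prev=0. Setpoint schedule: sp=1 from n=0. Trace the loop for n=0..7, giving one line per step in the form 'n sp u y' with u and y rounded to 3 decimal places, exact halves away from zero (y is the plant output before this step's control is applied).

0 1 2.000 0.000
1 1 0.750 0.500
2 1 2.100 0.138
3 1 1.512 0.511
4 1 2.405 0.327
5 1 2.120 0.569
6 1 2.708 0.473
7 1 2.587 0.630

(exact arithmetic carried between steps; '≈' marks a value shown rounded to 6 d.p. or computed from one; I and e_prev carry over from the previous line; the table rounds u and y to 3 d.p., halves away from zero)
n=0: y=0, sp=1, e=sp−y=1; I=1, D=e−e_prev=1; u=3/4·1+1/2·1+3/4·1=2; next y=-1/10·0+1/4·2=0.5
n=1: y=0.5, sp=1, e=sp−y=0.5; I=1.5, D=e−e_prev=-0.5; u=3/4·0.5+1/2·1.5+3/4·(-0.5)=0.75; next y=-1/10·0.5+1/4·0.75=0.1375
n=2: y=0.1375, sp=1, e=sp−y=0.8625; I=2.3625, D=e−e_prev=0.3625; u=3/4·0.8625+1/2·2.3625+3/4·0.3625=2.1; next y=-1/10·0.1375+1/4·2.1=0.51125
n=3: y=0.51125, sp=1, e=sp−y=0.48875; I=2.85125, D=e−e_prev=-0.37375; u=3/4·0.48875+1/2·2.85125+3/4·(-0.37375)=1.511875; next y=-1/10·0.51125+1/4·1.511875≈0.326844
n=4: y≈0.326844, sp=1, e=sp−y≈0.673156; I≈3.524406, D=e−e_prev≈0.184406; u=3/4·0.673156+1/2·3.524406+3/4·0.184406≈2.405375; next y=-1/10·0.326844+1/4·2.405375≈0.568659
n=5: y≈0.568659, sp=1, e=sp−y≈0.431341; I≈3.955747, D=e−e_prev≈-0.241816; u=3/4·0.431341+1/2·3.955747+3/4·(-0.241816)≈2.120017; next y=-1/10·0.568659+1/4·2.120017≈0.473138
n=6: y≈0.473138, sp=1, e=sp−y≈0.526862; I≈4.482609, D=e−e_prev≈0.095521; u=3/4·0.526862+1/2·4.482609+3/4·0.095521≈2.708091; next y=-1/10·0.473138+1/4·2.708091≈0.629709
n=7: y≈0.629709, sp=1, e=sp−y≈0.370291; I≈4.852900, D=e−e_prev≈-0.156571; u=3/4·0.370291+1/2·4.852900+3/4·(-0.156571)≈2.586740; next y=-1/10·0.629709+1/4·2.586740≈0.583714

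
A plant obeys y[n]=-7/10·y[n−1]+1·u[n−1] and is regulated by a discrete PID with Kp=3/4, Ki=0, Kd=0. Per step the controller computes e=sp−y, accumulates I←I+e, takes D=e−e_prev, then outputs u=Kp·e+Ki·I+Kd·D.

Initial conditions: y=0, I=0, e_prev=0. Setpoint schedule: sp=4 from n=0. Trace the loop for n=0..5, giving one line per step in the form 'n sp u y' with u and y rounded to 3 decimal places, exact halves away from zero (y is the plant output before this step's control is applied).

(exact arithmetic carried between steps; '≈' marks a value shown rounded to 6 d.p. or computed from one; I and e_prev carry over from the previous line; the table rounds u and y to 3 d.p., halves away from zero)
n=0: y=0, sp=4, e=sp−y=4; I=4, D=e−e_prev=4; u=3/4·4+0·4+0·4=3; next y=-7/10·0+1·3=3
n=1: y=3, sp=4, e=sp−y=1; I=5, D=e−e_prev=-3; u=3/4·1+0·5+0·(-3)=0.75; next y=-7/10·3+1·0.75=-1.35
n=2: y=-1.35, sp=4, e=sp−y=5.35; I=10.35, D=e−e_prev=4.35; u=3/4·5.35+0·10.35+0·4.35=4.0125; next y=-7/10·(-1.35)+1·4.0125=4.9575
n=3: y=4.9575, sp=4, e=sp−y=-0.9575; I=9.3925, D=e−e_prev=-6.3075; u=3/4·(-0.9575)+0·9.3925+0·(-6.3075)=-0.718125; next y=-7/10·4.9575+1·(-0.718125)=-4.188375
n=4: y=-4.188375, sp=4, e=sp−y=8.188375; I=17.580875, D=e−e_prev=9.145875; u=3/4·8.188375+0·17.580875+0·9.145875≈6.141281; next y=-7/10·(-4.188375)+1·6.141281≈9.073144
n=5: y≈9.073144, sp=4, e=sp−y≈-5.073144; I≈12.507731, D=e−e_prev≈-13.261519; u=3/4·(-5.073144)+0·12.507731+0·(-13.261519)≈-3.804858; next y=-7/10·9.073144+1·(-3.804858)≈-10.156058

0 4 3.000 0.000
1 4 0.750 3.000
2 4 4.013 -1.350
3 4 -0.718 4.958
4 4 6.141 -4.188
5 4 -3.805 9.073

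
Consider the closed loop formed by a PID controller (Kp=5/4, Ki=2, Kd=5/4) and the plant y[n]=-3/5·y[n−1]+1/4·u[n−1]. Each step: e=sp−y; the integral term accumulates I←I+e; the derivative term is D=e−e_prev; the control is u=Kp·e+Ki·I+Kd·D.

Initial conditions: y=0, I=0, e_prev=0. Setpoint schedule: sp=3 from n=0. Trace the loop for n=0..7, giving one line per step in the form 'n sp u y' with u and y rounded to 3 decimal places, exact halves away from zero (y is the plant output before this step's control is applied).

0 3 13.500 0.000
1 3 0.563 3.375
2 3 27.698 -1.884
3 3 -13.835 8.055
4 3 62.041 -8.292
5 3 -65.307 20.485
6 3 156.660 -28.618
7 3 -223.776 56.336

(exact arithmetic carried between steps; '≈' marks a value shown rounded to 6 d.p. or computed from one; I and e_prev carry over from the previous line; the table rounds u and y to 3 d.p., halves away from zero)
n=0: y=0, sp=3, e=sp−y=3; I=3, D=e−e_prev=3; u=5/4·3+2·3+5/4·3=13.5; next y=-3/5·0+1/4·13.5=3.375
n=1: y=3.375, sp=3, e=sp−y=-0.375; I=2.625, D=e−e_prev=-3.375; u=5/4·(-0.375)+2·2.625+5/4·(-3.375)=0.5625; next y=-3/5·3.375+1/4·0.5625=-1.884375
n=2: y=-1.884375, sp=3, e=sp−y=4.884375; I=7.509375, D=e−e_prev=5.259375; u=5/4·4.884375+2·7.509375+5/4·5.259375≈27.698438; next y=-3/5·(-1.884375)+1/4·27.698438≈8.055234
n=3: y≈8.055234, sp=3, e=sp−y≈-5.055234; I≈2.454141, D=e−e_prev≈-9.939609; u=5/4·(-5.055234)+2·2.454141+5/4·(-9.939609)≈-13.835273; next y=-3/5·8.055234+1/4·(-13.835273)≈-8.291959
n=4: y≈-8.291959, sp=3, e=sp−y≈11.291959; I≈13.746100, D=e−e_prev≈16.347193; u=5/4·11.291959+2·13.746100+5/4·16.347193≈62.041140; next y=-3/5·(-8.291959)+1/4·62.041140≈20.485460
n=5: y≈20.485460, sp=3, e=sp−y≈-17.485460; I≈-3.739361, D=e−e_prev≈-28.777419; u=5/4·(-17.485460)+2·(-3.739361)+5/4·(-28.777419)≈-65.307321; next y=-3/5·20.485460+1/4·(-65.307321)≈-28.618106
n=6: y≈-28.618106, sp=3, e=sp−y≈31.618106; I≈27.878746, D=e−e_prev≈49.103567; u=5/4·31.618106+2·27.878746+5/4·49.103567≈156.659583; next y=-3/5·(-28.618106)+1/4·156.659583≈56.335760
n=7: y≈56.335760, sp=3, e=sp−y≈-53.335760; I≈-25.457014, D=e−e_prev≈-84.953866; u=5/4·(-53.335760)+2·(-25.457014)+5/4·(-84.953866)≈-223.776060; next y=-3/5·56.335760+1/4·(-223.776060)≈-89.745471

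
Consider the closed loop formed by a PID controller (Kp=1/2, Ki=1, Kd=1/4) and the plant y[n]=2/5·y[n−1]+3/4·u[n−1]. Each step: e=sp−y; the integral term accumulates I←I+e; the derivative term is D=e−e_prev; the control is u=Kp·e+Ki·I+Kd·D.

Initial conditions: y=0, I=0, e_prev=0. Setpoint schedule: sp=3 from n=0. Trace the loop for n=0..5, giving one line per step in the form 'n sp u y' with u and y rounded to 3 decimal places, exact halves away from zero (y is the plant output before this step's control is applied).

0 3 5.250 0.000
1 3 0.609 3.938
2 3 3.991 2.032
3 3 1.378 3.806
4 3 3.203 2.556
5 3 1.814 3.425

(exact arithmetic carried between steps; '≈' marks a value shown rounded to 6 d.p. or computed from one; I and e_prev carry over from the previous line; the table rounds u and y to 3 d.p., halves away from zero)
n=0: y=0, sp=3, e=sp−y=3; I=3, D=e−e_prev=3; u=1/2·3+1·3+1/4·3=5.25; next y=2/5·0+3/4·5.25=3.9375
n=1: y=3.9375, sp=3, e=sp−y=-0.9375; I=2.0625, D=e−e_prev=-3.9375; u=1/2·(-0.9375)+1·2.0625+1/4·(-3.9375)=0.609375; next y=2/5·3.9375+3/4·0.609375≈2.032031
n=2: y≈2.032031, sp=3, e=sp−y≈0.967969; I≈3.030469, D=e−e_prev≈1.905469; u=1/2·0.967969+1·3.030469+1/4·1.905469≈3.990820; next y=2/5·2.032031+3/4·3.990820≈3.805928
n=3: y≈3.805928, sp=3, e=sp−y≈-0.805928; I≈2.224541, D=e−e_prev≈-1.773896; u=1/2·(-0.805928)+1·2.224541+1/4·(-1.773896)≈1.378103; next y=2/5·3.805928+3/4·1.378103≈2.555948
n=4: y≈2.555948, sp=3, e=sp−y≈0.444052; I≈2.668593, D=e−e_prev≈1.249979; u=1/2·0.444052+1·2.668593+1/4·1.249979≈3.203113; next y=2/5·2.555948+3/4·3.203113≈3.424714
n=5: y≈3.424714, sp=3, e=sp−y≈-0.424714; I≈2.243878, D=e−e_prev≈-0.868766; u=1/2·(-0.424714)+1·2.243878+1/4·(-0.868766)≈1.814330; next y=2/5·3.424714+3/4·1.814330≈2.730633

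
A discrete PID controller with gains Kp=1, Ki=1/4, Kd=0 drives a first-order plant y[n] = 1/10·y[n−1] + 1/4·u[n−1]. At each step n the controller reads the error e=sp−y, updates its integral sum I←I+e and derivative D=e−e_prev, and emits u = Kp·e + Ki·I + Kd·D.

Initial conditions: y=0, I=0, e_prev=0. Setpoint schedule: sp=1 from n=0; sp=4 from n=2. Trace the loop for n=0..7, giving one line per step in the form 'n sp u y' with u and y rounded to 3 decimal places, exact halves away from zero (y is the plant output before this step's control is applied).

0 1 1.250 0.000
1 1 1.109 0.313
2 4 5.036 0.309
3 4 4.732 1.290
4 4 5.382 1.312
5 4 5.848 1.477
6 4 6.313 1.610
7 4 6.749 1.739

(exact arithmetic carried between steps; '≈' marks a value shown rounded to 6 d.p. or computed from one; I and e_prev carry over from the previous line; the table rounds u and y to 3 d.p., halves away from zero)
n=0: y=0, sp=1, e=sp−y=1; I=1, D=e−e_prev=1; u=1·1+1/4·1+0·1=1.25; next y=1/10·0+1/4·1.25=0.3125
n=1: y=0.3125, sp=1, e=sp−y=0.6875; I=1.6875, D=e−e_prev=-0.3125; u=1·0.6875+1/4·1.6875+0·(-0.3125)=1.109375; next y=1/10·0.3125+1/4·1.109375≈0.308594
n=2: y≈0.308594, sp=4, e=sp−y≈3.691406; I≈5.378906, D=e−e_prev≈3.003906; u=1·3.691406+1/4·5.378906+0·3.003906≈5.036133; next y=1/10·0.308594+1/4·5.036133≈1.289893
n=3: y≈1.289893, sp=4, e=sp−y≈2.710107; I≈8.089014, D=e−e_prev≈-0.981299; u=1·2.710107+1/4·8.089014+0·(-0.981299)≈4.732361; next y=1/10·1.289893+1/4·4.732361≈1.312079
n=4: y≈1.312079, sp=4, e=sp−y≈2.687921; I≈10.776934, D=e−e_prev≈-0.022187; u=1·2.687921+1/4·10.776934+0·(-0.022187)≈5.382154; next y=1/10·1.312079+1/4·5.382154≈1.476746
n=5: y≈1.476746, sp=4, e=sp−y≈2.523254; I≈13.300188, D=e−e_prev≈-0.164667; u=1·2.523254+1/4·13.300188+0·(-0.164667)≈5.848300; next y=1/10·1.476746+1/4·5.848300≈1.609750
n=6: y≈1.609750, sp=4, e=sp−y≈2.390250; I≈15.690438, D=e−e_prev≈-0.133003; u=1·2.390250+1/4·15.690438+0·(-0.133003)≈6.312860; next y=1/10·1.609750+1/4·6.312860≈1.739190
n=7: y≈1.739190, sp=4, e=sp−y≈2.260810; I≈17.951248, D=e−e_prev≈-0.129440; u=1·2.260810+1/4·17.951248+0·(-0.129440)≈6.748622; next y=1/10·1.739190+1/4·6.748622≈1.861075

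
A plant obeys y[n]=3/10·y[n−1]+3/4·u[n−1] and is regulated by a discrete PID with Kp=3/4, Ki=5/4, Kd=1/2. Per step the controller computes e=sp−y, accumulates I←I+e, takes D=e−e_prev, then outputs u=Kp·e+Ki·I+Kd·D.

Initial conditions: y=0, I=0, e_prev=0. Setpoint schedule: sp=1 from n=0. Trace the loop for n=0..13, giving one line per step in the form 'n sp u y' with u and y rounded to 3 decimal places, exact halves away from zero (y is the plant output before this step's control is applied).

(exact arithmetic carried between steps; '≈' marks a value shown rounded to 6 d.p. or computed from one; I and e_prev carry over from the previous line; the table rounds u and y to 3 d.p., halves away from zero)
n=0: y=0, sp=1, e=sp−y=1; I=1, D=e−e_prev=1; u=3/4·1+5/4·1+1/2·1=2.5; next y=3/10·0+3/4·2.5=1.875
n=1: y=1.875, sp=1, e=sp−y=-0.875; I=0.125, D=e−e_prev=-1.875; u=3/4·(-0.875)+5/4·0.125+1/2·(-1.875)=-1.4375; next y=3/10·1.875+3/4·(-1.4375)=-0.515625
n=2: y=-0.515625, sp=1, e=sp−y=1.515625; I=1.640625, D=e−e_prev=2.390625; u=3/4·1.515625+5/4·1.640625+1/2·2.390625≈4.382813; next y=3/10·(-0.515625)+3/4·4.382813≈3.132422
n=3: y≈3.132422, sp=1, e=sp−y≈-2.132422; I≈-0.491797, D=e−e_prev≈-3.648047; u=3/4·(-2.132422)+5/4·(-0.491797)+1/2·(-3.648047)≈-4.038086; next y=3/10·3.132422+3/4·(-4.038086)≈-2.088838
n=4: y≈-2.088838, sp=1, e=sp−y≈3.088838; I≈2.597041, D=e−e_prev≈5.221260; u=3/4·3.088838+5/4·2.597041+1/2·5.221260≈8.173560; next y=3/10·(-2.088838)+3/4·8.173560≈5.503518
n=5: y≈5.503518, sp=1, e=sp−y≈-4.503518; I≈-1.906477, D=e−e_prev≈-7.592356; u=3/4·(-4.503518)+5/4·(-1.906477)+1/2·(-7.592356)≈-9.556913; next y=3/10·5.503518+3/4·(-9.556913)≈-5.516630
n=6: y≈-5.516630, sp=1, e=sp−y≈6.516630; I≈4.610152, D=e−e_prev≈11.020148; u=3/4·6.516630+5/4·4.610152+1/2·11.020148≈16.160237; next y=3/10·(-5.516630)+3/4·16.160237≈10.465189
n=7: y≈10.465189, sp=1, e=sp−y≈-9.465189; I≈-4.855036, D=e−e_prev≈-15.981818; u=3/4·(-9.465189)+5/4·(-4.855036)+1/2·(-15.981818)≈-21.158596; next y=3/10·10.465189+3/4·(-21.158596)≈-12.729390
n=8: y≈-12.729390, sp=1, e=sp−y≈13.729390; I≈8.874354, D=e−e_prev≈23.194579; u=3/4·13.729390+5/4·8.874354+1/2·23.194579≈32.987275; next y=3/10·(-12.729390)+3/4·32.987275≈20.921639
n=9: y≈20.921639, sp=1, e=sp−y≈-19.921639; I≈-11.047285, D=e−e_prev≈-33.651029; u=3/4·(-19.921639)+5/4·(-11.047285)+1/2·(-33.651029)≈-45.575850; next y=3/10·20.921639+3/4·(-45.575850)≈-27.905396
n=10: y≈-27.905396, sp=1, e=sp−y≈28.905396; I≈17.858111, D=e−e_prev≈48.827034; u=3/4·28.905396+5/4·17.858111+1/2·48.827034≈68.415202; next y=3/10·(-27.905396)+3/4·68.415202≈42.939783
n=11: y≈42.939783, sp=1, e=sp−y≈-41.939783; I≈-24.081672, D=e−e_prev≈-70.845179; u=3/4·(-41.939783)+5/4·(-24.081672)+1/2·(-70.845179)≈-96.979517; next y=3/10·42.939783+3/4·(-96.979517)≈-59.852703
n=12: y≈-59.852703, sp=1, e=sp−y≈60.852703; I≈36.771031, D=e−e_prev≈102.792486; u=3/4·60.852703+5/4·36.771031+1/2·102.792486≈142.999559; next y=3/10·(-59.852703)+3/4·142.999559≈89.293858
n=13: y≈89.293858, sp=1, e=sp−y≈-88.293858; I≈-51.522827, D=e−e_prev≈-149.146561; u=3/4·(-88.293858)+5/4·(-51.522827)+1/2·(-149.146561)≈-205.197208; next y=3/10·89.293858+3/4·(-205.197208)≈-127.109749

0 1 2.500 0.000
1 1 -1.438 1.875
2 1 4.383 -0.516
3 1 -4.038 3.132
4 1 8.174 -2.089
5 1 -9.557 5.504
6 1 16.160 -5.517
7 1 -21.159 10.465
8 1 32.987 -12.729
9 1 -45.576 20.922
10 1 68.415 -27.905
11 1 -96.980 42.940
12 1 143.000 -59.853
13 1 -205.197 89.294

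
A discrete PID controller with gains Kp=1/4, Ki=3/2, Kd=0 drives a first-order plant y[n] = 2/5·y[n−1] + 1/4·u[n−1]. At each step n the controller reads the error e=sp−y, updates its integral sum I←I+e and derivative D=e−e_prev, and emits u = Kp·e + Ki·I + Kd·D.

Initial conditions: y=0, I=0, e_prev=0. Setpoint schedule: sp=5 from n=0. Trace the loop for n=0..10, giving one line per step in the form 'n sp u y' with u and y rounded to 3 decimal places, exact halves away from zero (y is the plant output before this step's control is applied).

(exact arithmetic carried between steps; '≈' marks a value shown rounded to 6 d.p. or computed from one; I and e_prev carry over from the previous line; the table rounds u and y to 3 d.p., halves away from zero)
n=0: y=0, sp=5, e=sp−y=5; I=5, D=e−e_prev=5; u=1/4·5+3/2·5+0·5=8.75; next y=2/5·0+1/4·8.75=2.1875
n=1: y=2.1875, sp=5, e=sp−y=2.8125; I=7.8125, D=e−e_prev=-2.1875; u=1/4·2.8125+3/2·7.8125+0·(-2.1875)=12.421875; next y=2/5·2.1875+1/4·12.421875≈3.980469
n=2: y≈3.980469, sp=5, e=sp−y≈1.019531; I≈8.832031, D=e−e_prev≈-1.792969; u=1/4·1.019531+3/2·8.832031+0·(-1.792969)≈13.502930; next y=2/5·3.980469+1/4·13.502930≈4.967920
n=3: y≈4.967920, sp=5, e=sp−y≈0.032080; I≈8.864111, D=e−e_prev≈-0.987451; u=1/4·0.032080+3/2·8.864111+0·(-0.987451)≈13.304187; next y=2/5·4.967920+1/4·13.304187≈5.313215
n=4: y≈5.313215, sp=5, e=sp−y≈-0.313215; I≈8.550897, D=e−e_prev≈-0.345295; u=1/4·(-0.313215)+3/2·8.550897+0·(-0.345295)≈12.748041; next y=2/5·5.313215+1/4·12.748041≈5.312296
n=5: y≈5.312296, sp=5, e=sp−y≈-0.312296; I≈8.238600, D=e−e_prev≈0.000919; u=1/4·(-0.312296)+3/2·8.238600+0·0.000919≈12.279827; next y=2/5·5.312296+1/4·12.279827≈5.194875
n=6: y≈5.194875, sp=5, e=sp−y≈-0.194875; I≈8.043725, D=e−e_prev≈0.117421; u=1/4·(-0.194875)+3/2·8.043725+0·0.117421≈12.016869; next y=2/5·5.194875+1/4·12.016869≈5.082167
n=7: y≈5.082167, sp=5, e=sp−y≈-0.082167; I≈7.961558, D=e−e_prev≈0.112708; u=1/4·(-0.082167)+3/2·7.961558+0·0.112708≈11.921795; next y=2/5·5.082167+1/4·11.921795≈5.013316
n=8: y≈5.013316, sp=5, e=sp−y≈-0.013316; I≈7.948242, D=e−e_prev≈0.068852; u=1/4·(-0.013316)+3/2·7.948242+0·0.068852≈11.919034; next y=2/5·5.013316+1/4·11.919034≈4.985085
n=9: y≈4.985085, sp=5, e=sp−y≈0.014915; I≈7.963157, D=e−e_prev≈0.028231; u=1/4·0.014915+3/2·7.963157+0·0.028231≈11.948465; next y=2/5·4.985085+1/4·11.948465≈4.981150
n=10: y≈4.981150, sp=5, e=sp−y≈0.018850; I≈7.982007, D=e−e_prev≈0.003935; u=1/4·0.018850+3/2·7.982007+0·0.003935≈11.977723; next y=2/5·4.981150+1/4·11.977723≈4.986891

0 5 8.750 0.000
1 5 12.422 2.188
2 5 13.503 3.980
3 5 13.304 4.968
4 5 12.748 5.313
5 5 12.280 5.312
6 5 12.017 5.195
7 5 11.922 5.082
8 5 11.919 5.013
9 5 11.948 4.985
10 5 11.978 4.981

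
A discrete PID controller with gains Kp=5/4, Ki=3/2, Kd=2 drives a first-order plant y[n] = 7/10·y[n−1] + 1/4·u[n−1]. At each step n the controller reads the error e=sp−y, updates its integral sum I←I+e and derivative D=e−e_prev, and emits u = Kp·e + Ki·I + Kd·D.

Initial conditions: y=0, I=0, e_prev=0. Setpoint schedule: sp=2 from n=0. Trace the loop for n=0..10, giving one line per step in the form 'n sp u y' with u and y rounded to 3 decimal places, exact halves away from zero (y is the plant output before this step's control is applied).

0 2 9.500 0.000
1 2 -2.781 2.375
2 2 8.093 0.967
3 2 -1.406 2.700
4 2 6.527 1.539
5 2 -0.662 2.709
6 2 5.261 1.731
7 2 -0.073 2.527
8 2 4.416 1.751
9 2 0.488 2.330
10 2 3.892 1.753

(exact arithmetic carried between steps; '≈' marks a value shown rounded to 6 d.p. or computed from one; I and e_prev carry over from the previous line; the table rounds u and y to 3 d.p., halves away from zero)
n=0: y=0, sp=2, e=sp−y=2; I=2, D=e−e_prev=2; u=5/4·2+3/2·2+2·2=9.5; next y=7/10·0+1/4·9.5=2.375
n=1: y=2.375, sp=2, e=sp−y=-0.375; I=1.625, D=e−e_prev=-2.375; u=5/4·(-0.375)+3/2·1.625+2·(-2.375)=-2.78125; next y=7/10·2.375+1/4·(-2.78125)≈0.967188
n=2: y≈0.967188, sp=2, e=sp−y≈1.032813; I≈2.657813, D=e−e_prev≈1.407813; u=5/4·1.032813+3/2·2.657813+2·1.407813≈8.093359; next y=7/10·0.967188+1/4·8.093359≈2.700371
n=3: y≈2.700371, sp=2, e=sp−y≈-0.700371; I≈1.957441, D=e−e_prev≈-1.733184; u=5/4·(-0.700371)+3/2·1.957441+2·(-1.733184)≈-1.405669; next y=7/10·2.700371+1/4·(-1.405669)≈1.538843
n=4: y≈1.538843, sp=2, e=sp−y≈0.461157; I≈2.418599, D=e−e_prev≈1.161529; u=5/4·0.461157+3/2·2.418599+2·1.161529≈6.527402; next y=7/10·1.538843+1/4·6.527402≈2.709040
n=5: y≈2.709040, sp=2, e=sp−y≈-0.709040; I≈1.709559, D=e−e_prev≈-1.170198; u=5/4·(-0.709040)+3/2·1.709559+2·(-1.170198)≈-0.662358; next y=7/10·2.709040+1/4·(-0.662358)≈1.730739
n=6: y≈1.730739, sp=2, e=sp−y≈0.269261; I≈1.978820, D=e−e_prev≈0.978302; u=5/4·0.269261+3/2·1.978820+2·0.978302≈5.261410; next y=7/10·1.730739+1/4·5.261410≈2.526870
n=7: y≈2.526870, sp=2, e=sp−y≈-0.526870; I≈1.451950, D=e−e_prev≈-0.796131; u=5/4·(-0.526870)+3/2·1.451950+2·(-0.796131)≈-0.072923; next y=7/10·2.526870+1/4·(-0.072923)≈1.750578
n=8: y≈1.750578, sp=2, e=sp−y≈0.249422; I≈1.701372, D=e−e_prev≈0.776292; u=5/4·0.249422+3/2·1.701372+2·0.776292≈4.416420; next y=7/10·1.750578+1/4·4.416420≈2.329509
n=9: y≈2.329509, sp=2, e=sp−y≈-0.329509; I≈1.371863, D=e−e_prev≈-0.578932; u=5/4·(-0.329509)+3/2·1.371863+2·(-0.578932)≈0.488045; next y=7/10·2.329509+1/4·0.488045≈1.752668
n=10: y≈1.752668, sp=2, e=sp−y≈0.247332; I≈1.619195, D=e−e_prev≈0.576842; u=5/4·0.247332+3/2·1.619195+2·0.576842≈3.891641; next y=7/10·1.752668+1/4·3.891641≈2.199778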